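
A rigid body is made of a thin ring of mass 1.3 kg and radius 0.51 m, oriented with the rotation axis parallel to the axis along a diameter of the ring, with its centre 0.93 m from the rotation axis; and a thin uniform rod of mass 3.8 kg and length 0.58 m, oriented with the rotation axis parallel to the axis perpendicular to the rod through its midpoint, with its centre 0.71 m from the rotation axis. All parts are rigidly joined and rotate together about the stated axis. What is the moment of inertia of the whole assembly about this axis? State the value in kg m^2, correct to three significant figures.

Thin ring: I_cm = (1/2)MR² = (1/2)(1.3)(0.51)² = 0.16906 kg m^2; centre at d = 0.93 m, so I = I_cm + Md² gives I = 0.16906 + (1.3)(0.93)² = 1.2934 kg m^2.
Thin rod: I_cm = (1/12)ML² = (1/12)(3.8)(0.58)² = 0.10653 kg m^2; centre at d = 0.71 m, so I = I_cm + Md² gives I = 0.10653 + (3.8)(0.71)² = 2.0221 kg m^2.
Total I = 1.2934 + 2.0221 = 3.3155 kg m^2.

3.32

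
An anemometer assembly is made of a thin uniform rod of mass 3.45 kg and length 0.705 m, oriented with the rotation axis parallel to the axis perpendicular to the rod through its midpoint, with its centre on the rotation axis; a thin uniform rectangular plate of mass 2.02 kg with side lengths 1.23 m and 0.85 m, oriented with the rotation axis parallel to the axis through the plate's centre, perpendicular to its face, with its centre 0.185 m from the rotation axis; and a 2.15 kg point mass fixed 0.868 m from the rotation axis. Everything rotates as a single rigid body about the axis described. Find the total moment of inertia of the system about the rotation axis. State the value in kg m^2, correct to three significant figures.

2.21

Thin rod: I_cm = (1/12)ML² = (1/12)(3.45)(0.705)² = 0.14289 kg m^2; axis through the centre, so I = 0.14289 kg m^2.
Rectangular plate: I_cm = (1/12)M(a²+b²) = (1/12)(2.02)[(1.23)² + (0.85)²] = 0.37629 kg m^2; centre at d = 0.185 m, so the parallel axis theorem gives I = 0.37629 + (2.02)(0.185)² = 0.44543 kg m^2.
Point mass: I_cm = 0; centre at d = 0.868 m, so the parallel axis theorem gives I = 0 + (2.15)(0.868)² = 1.6199 kg m^2.
Total I = 0.14289 + 0.44543 + 1.6199 = 2.2082 kg m^2.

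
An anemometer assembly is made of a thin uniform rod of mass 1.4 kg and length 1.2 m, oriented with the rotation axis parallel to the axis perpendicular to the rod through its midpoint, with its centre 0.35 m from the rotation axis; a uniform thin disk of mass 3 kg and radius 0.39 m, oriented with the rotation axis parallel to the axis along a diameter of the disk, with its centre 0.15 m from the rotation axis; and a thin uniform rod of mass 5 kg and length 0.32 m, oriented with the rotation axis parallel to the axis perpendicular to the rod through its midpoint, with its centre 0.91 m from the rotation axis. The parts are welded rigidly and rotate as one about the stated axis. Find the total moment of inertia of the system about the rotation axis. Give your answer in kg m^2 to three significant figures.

4.70

Thin rod: I_cm = (1/12)ML² = (1/12)(1.4)(1.2)² = 0.168 kg m^2; centre at d = 0.35 m, so I = I_cm + Md² gives I = 0.168 + (1.4)(0.35)² = 0.3395 kg m^2.
Thin disk: I_cm = (1/4)MR² = (1/4)(3)(0.39)² = 0.11408 kg m^2; centre at d = 0.15 m, so I = I_cm + Md² gives I = 0.11408 + (3)(0.15)² = 0.18158 kg m^2.
Thin rod: I_cm = (1/12)ML² = (1/12)(5)(0.32)² = 0.042667 kg m^2; centre at d = 0.91 m, so I = I_cm + Md² gives I = 0.042667 + (5)(0.91)² = 4.1832 kg m^2.
Total I = 0.3395 + 0.18158 + 4.1832 = 4.7042 kg m^2.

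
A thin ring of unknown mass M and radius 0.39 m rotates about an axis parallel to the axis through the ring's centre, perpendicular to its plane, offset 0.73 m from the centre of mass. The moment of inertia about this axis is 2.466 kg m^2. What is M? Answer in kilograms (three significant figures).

I = I_cm + Md² = MR² + Md² = M·[1·(0.39)² + (0.73)²] = M·0.685.
So M = 2.466 / 0.685 = 3.6 kg.

3.60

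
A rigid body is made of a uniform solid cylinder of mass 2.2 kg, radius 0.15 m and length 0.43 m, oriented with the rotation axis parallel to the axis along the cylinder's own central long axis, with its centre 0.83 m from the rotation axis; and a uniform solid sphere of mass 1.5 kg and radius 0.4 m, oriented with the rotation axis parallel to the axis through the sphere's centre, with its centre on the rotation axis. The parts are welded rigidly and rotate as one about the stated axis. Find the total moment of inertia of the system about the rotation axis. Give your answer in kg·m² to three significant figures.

1.64

Solid cylinder: I_cm = (1/2)MR² = (1/2)(2.2)(0.15)² = 0.02475 kg·m²; centre at d = 0.83 m, so the parallel axis theorem gives I = 0.02475 + (2.2)(0.83)² = 1.5403 kg·m².
Solid sphere: I_cm = (2/5)MR² = (2/5)(1.5)(0.4)² = 0.096 kg·m²; axis through the centre, so I = 0.096 kg·m².
Total I = 1.5403 + 0.096 = 1.6363 kg·m².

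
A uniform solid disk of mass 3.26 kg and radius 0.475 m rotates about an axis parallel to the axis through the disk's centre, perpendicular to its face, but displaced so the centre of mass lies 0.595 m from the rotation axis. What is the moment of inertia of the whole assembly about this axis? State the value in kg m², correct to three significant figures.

I_cm = (1/2)MR² = (1/2)(3.26)(0.475)² = 0.36777 kg m²; centre at d = 0.595 m, so I = I_cm + Md² gives I = 0.36777 + (3.26)(0.595)² = 1.5219 kg m².

1.52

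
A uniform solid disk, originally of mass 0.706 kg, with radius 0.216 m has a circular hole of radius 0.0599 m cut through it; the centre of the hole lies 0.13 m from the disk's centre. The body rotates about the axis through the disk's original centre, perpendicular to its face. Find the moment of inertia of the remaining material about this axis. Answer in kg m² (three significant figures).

0.0155

Unpierced body about its centre: I₀ = (1/2)MR² = (1/2)(0.706)(0.216)² = 0.01647 kg m².
The removed disk has mass m = M·(r/R)² = (0.706)(0.0599/0.216)² = 0.054294 kg (same uniform areal density).
Its moment of inertia about the rotation axis (parallel-axis theorem): I_hole = (1/2)mr² + md² = (1/2)(0.054294)(0.0599)² + (0.054294)(0.13)² = 0.001015 kg m².
Treating the hole as negative mass, I = I₀ − I_hole = 0.01647 − 0.001015 = 0.015455 kg m².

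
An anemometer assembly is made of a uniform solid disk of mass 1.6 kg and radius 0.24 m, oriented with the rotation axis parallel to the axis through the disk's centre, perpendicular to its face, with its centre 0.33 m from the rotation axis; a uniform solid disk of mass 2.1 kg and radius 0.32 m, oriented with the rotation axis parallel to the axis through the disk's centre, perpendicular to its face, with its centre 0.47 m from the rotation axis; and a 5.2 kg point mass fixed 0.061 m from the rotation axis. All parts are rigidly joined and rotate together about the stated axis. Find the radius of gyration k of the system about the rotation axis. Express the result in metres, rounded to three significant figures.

Solid disk: I_cm = (1/2)MR² = (1/2)(1.6)(0.24)² = 0.04608 kg m^2; centre at d = 0.33 m, so I = I_cm + Md² gives I = 0.04608 + (1.6)(0.33)² = 0.22032 kg m^2.
Solid disk: I_cm = (1/2)MR² = (1/2)(2.1)(0.32)² = 0.10752 kg m^2; centre at d = 0.47 m, so I = I_cm + Md² gives I = 0.10752 + (2.1)(0.47)² = 0.57141 kg m^2.
Point mass: I_cm = 0; centre at d = 0.061 m, so I = I_cm + Md² gives I = 0 + (5.2)(0.061)² = 0.019349 kg m^2.
Total I = 0.81108 kg m^2; total mass M = 8.9 kg.
k = √(I/M) = √(0.81108/8.9) = 0.30188 m.

0.302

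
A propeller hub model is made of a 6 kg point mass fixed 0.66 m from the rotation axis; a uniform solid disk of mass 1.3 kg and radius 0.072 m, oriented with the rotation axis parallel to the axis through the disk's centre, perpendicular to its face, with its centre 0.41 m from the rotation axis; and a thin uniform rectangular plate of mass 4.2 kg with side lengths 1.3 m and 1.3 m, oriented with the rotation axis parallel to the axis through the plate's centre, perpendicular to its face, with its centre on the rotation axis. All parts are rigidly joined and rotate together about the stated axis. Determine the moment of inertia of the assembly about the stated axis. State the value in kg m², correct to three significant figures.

4.02

Point mass: I_cm = 0; centre at d = 0.66 m, so I = I_cm + Md² gives I = 0 + (6)(0.66)² = 2.6136 kg m².
Solid disk: I_cm = (1/2)MR² = (1/2)(1.3)(0.072)² = 0.0033696 kg m²; centre at d = 0.41 m, so I = I_cm + Md² gives I = 0.0033696 + (1.3)(0.41)² = 0.2219 kg m².
Rectangular plate: I_cm = (1/12)M(a²+b²) = (1/12)(4.2)[(1.3)² + (1.3)²] = 1.183 kg m²; axis through the centre, so I = 1.183 kg m².
Total I = 2.6136 + 0.2219 + 1.183 = 4.0185 kg m².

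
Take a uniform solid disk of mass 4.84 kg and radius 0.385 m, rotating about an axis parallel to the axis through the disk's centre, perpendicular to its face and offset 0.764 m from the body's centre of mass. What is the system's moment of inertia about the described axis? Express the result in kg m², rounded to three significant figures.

3.18

I_cm = (1/2)MR² = (1/2)(4.84)(0.385)² = 0.3587 kg m²; centre at d = 0.764 m, so I = I_cm + Md² gives I = 0.3587 + (4.84)(0.764)² = 3.1838 kg m².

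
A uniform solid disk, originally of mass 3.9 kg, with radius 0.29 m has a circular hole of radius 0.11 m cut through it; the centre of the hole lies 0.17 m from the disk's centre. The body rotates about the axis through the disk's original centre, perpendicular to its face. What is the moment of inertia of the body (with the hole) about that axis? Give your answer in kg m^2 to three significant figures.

Unpierced body about its centre: I₀ = (1/2)MR² = (1/2)(3.9)(0.29)² = 0.16399 kg m^2.
The removed disk has mass m = M·(r/R)² = (3.9)(0.11/0.29)² = 0.56112 kg (same uniform areal density).
Its moment of inertia about the rotation axis (parallel-axis theorem): I_hole = (1/2)mr² + md² = (1/2)(0.56112)(0.11)² + (0.56112)(0.17)² = 0.019611 kg m^2.
Treating the hole as negative mass, I = I₀ − I_hole = 0.16399 − 0.019611 = 0.14438 kg m^2.

0.144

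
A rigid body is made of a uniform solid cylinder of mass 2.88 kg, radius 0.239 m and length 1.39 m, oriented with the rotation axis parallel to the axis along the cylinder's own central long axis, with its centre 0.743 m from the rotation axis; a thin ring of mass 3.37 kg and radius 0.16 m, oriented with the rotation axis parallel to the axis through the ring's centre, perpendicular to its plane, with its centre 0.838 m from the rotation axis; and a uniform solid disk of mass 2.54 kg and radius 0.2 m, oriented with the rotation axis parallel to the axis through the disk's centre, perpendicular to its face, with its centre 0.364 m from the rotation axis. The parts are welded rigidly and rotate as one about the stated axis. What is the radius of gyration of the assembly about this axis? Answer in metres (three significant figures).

0.716

Solid cylinder: I_cm = (1/2)MR² = (1/2)(2.88)(0.239)² = 0.082254 kg·m²; centre at d = 0.743 m, so I = I_cm + Md² gives I = 0.082254 + (2.88)(0.743)² = 1.6722 kg·m².
Thin ring: I_cm = MR² = (3.37)(0.16)² = 0.086272 kg·m²; centre at d = 0.838 m, so I = I_cm + Md² gives I = 0.086272 + (3.37)(0.838)² = 2.4528 kg·m².
Solid disk: I_cm = (1/2)MR² = (1/2)(2.54)(0.2)² = 0.0508 kg·m²; centre at d = 0.364 m, so I = I_cm + Md² gives I = 0.0508 + (2.54)(0.364)² = 0.38734 kg·m².
Total I = 4.5123 kg·m²; total mass M = 8.79 kg.
k = √(I/M) = √(4.5123/8.79) = 0.71648 m.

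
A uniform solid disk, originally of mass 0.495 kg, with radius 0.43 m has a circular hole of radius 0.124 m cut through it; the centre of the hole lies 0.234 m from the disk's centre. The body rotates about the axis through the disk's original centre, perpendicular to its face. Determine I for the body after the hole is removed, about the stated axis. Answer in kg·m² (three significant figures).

Unpierced body about its centre: I₀ = (1/2)MR² = (1/2)(0.495)(0.43)² = 0.045763 kg·m².
The removed disk has mass m = M·(r/R)² = (0.495)(0.124/0.43)² = 0.041163 kg (same uniform areal density).
Its moment of inertia about the rotation axis (parallel-axis theorem): I_hole = (1/2)mr² + md² = (1/2)(0.041163)(0.124)² + (0.041163)(0.234)² = 0.0025704 kg·m².
Treating the hole as negative mass, I = I₀ − I_hole = 0.045763 − 0.0025704 = 0.043192 kg·m².

0.0432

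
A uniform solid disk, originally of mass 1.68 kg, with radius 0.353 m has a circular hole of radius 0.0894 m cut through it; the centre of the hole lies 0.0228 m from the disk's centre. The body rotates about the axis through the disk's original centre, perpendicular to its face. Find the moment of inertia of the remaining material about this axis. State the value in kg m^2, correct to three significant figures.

Unpierced body about its centre: I₀ = (1/2)MR² = (1/2)(1.68)(0.353)² = 0.10467 kg m^2.
The removed disk has mass m = M·(r/R)² = (1.68)(0.0894/0.353)² = 0.10775 kg (same uniform areal density).
Its moment of inertia about the rotation axis (parallel-axis theorem): I_hole = (1/2)mr² + md² = (1/2)(0.10775)(0.0894)² + (0.10775)(0.0228)² = 0.00048662 kg m^2.
Treating the hole as negative mass, I = I₀ − I_hole = 0.10467 − 0.00048662 = 0.10418 kg m^2.

0.104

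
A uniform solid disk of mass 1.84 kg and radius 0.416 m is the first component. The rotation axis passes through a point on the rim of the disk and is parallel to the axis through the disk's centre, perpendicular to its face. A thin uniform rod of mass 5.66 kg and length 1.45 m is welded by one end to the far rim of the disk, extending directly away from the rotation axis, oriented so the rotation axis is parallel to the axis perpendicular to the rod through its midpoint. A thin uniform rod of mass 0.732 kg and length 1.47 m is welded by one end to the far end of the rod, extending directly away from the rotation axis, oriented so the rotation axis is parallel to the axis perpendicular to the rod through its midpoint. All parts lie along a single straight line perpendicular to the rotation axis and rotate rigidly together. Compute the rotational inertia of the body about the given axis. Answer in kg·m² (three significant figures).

Solid disk: I_cm = (1/2)MR² = (1/2)(1.84)(0.416)² = 0.15921 kg·m²; centre at d = 0.416 m, so the parallel axis theorem gives I = 0.15921 + (1.84)(0.416)² = 0.47763 kg·m².
Thin rod: I_cm = (1/12)ML² = (1/12)(5.66)(1.45)² = 0.99168 kg·m²; centre at d = 0.416 + 0.416 + 0.725 = 1.557 m, so the parallel axis theorem gives I = 0.99168 + (5.66)(1.557)² = 14.713 kg·m².
Thin rod: I_cm = (1/12)ML² = (1/12)(0.732)(1.47)² = 0.13181 kg·m²; centre at d = 0.416 + 0.416 + 0.725 + 0.725 + 0.735 = 3.017 m, so the parallel axis theorem gives I = 0.13181 + (0.732)(3.017)² = 6.7947 kg·m².
Total I = 0.47763 + 14.713 + 6.7947 = 21.985 kg·m².

22.0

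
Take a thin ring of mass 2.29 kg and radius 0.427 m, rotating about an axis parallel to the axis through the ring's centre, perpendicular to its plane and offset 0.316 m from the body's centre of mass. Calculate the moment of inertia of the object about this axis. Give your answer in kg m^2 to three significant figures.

I_cm = MR² = (2.29)(0.427)² = 0.41753 kg m^2; centre at d = 0.316 m, so the parallel axis theorem gives I = 0.41753 + (2.29)(0.316)² = 0.6462 kg m^2.

0.646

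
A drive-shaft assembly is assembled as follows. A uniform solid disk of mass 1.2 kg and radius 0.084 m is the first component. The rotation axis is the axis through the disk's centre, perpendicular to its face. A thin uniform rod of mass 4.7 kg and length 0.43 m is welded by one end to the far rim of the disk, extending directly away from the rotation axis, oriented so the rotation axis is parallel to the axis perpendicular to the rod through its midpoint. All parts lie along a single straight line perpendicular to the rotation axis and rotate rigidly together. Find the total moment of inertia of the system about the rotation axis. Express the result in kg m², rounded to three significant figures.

0.497

Solid disk: I_cm = (1/2)MR² = (1/2)(1.2)(0.084)² = 0.0042336 kg m²; axis through the centre, so I = 0.0042336 kg m².
Thin rod: I_cm = (1/12)ML² = (1/12)(4.7)(0.43)² = 0.072419 kg m²; centre at d = 0.084 + 0.215 = 0.299 m, so I = I_cm + Md² gives I = 0.072419 + (4.7)(0.299)² = 0.4926 kg m².
Total I = 0.0042336 + 0.4926 = 0.49684 kg m².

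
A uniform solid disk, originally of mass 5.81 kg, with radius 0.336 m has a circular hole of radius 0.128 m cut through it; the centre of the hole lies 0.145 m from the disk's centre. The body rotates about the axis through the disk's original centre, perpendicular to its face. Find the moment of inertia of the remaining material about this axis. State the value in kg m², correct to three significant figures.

0.303

Unpierced body about its centre: I₀ = (1/2)MR² = (1/2)(5.81)(0.336)² = 0.32796 kg m².
The removed disk has mass m = M·(r/R)² = (5.81)(0.128/0.336)² = 0.84317 kg (same uniform areal density).
Its moment of inertia about the rotation axis (parallel-axis theorem): I_hole = (1/2)mr² + md² = (1/2)(0.84317)(0.128)² + (0.84317)(0.145)² = 0.024635 kg m².
Treating the hole as negative mass, I = I₀ − I_hole = 0.32796 − 0.024635 = 0.30333 kg m².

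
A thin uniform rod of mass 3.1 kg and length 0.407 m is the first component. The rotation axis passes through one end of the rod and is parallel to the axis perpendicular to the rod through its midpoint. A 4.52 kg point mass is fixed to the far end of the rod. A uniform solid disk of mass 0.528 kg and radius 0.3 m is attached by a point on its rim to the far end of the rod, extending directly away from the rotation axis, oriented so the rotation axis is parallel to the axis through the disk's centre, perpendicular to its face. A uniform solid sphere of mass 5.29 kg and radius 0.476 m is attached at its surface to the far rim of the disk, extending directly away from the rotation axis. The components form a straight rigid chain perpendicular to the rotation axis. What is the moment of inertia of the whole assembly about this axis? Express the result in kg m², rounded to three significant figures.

13.3

Thin rod: I_cm = (1/12)ML² = (1/12)(3.1)(0.407)² = 0.042793 kg m²; centre at d = 0.2035 m, so the parallel axis theorem gives I = 0.042793 + (3.1)(0.2035)² = 0.17117 kg m².
Point mass: I_cm = 0; centre at d = 0.2035 + 0.2035 = 0.407 m, so the parallel axis theorem gives I = 0 + (4.52)(0.407)² = 0.74873 kg m².
Solid disk: I_cm = (1/2)MR² = (1/2)(0.528)(0.3)² = 0.02376 kg m²; centre at d = 0.2035 + 0.2035 + 0.3 = 0.707 m, so the parallel axis theorem gives I = 0.02376 + (0.528)(0.707)² = 0.28768 kg m².
Solid sphere: I_cm = (2/5)MR² = (2/5)(5.29)(0.476)² = 0.47943 kg m²; centre at d = 0.2035 + 0.2035 + 0.3 + 0.3 + 0.476 = 1.483 m, so the parallel axis theorem gives I = 0.47943 + (5.29)(1.483)² = 12.114 kg m².
Total I = 0.17117 + 0.74873 + 0.28768 + 12.114 = 13.321 kg m².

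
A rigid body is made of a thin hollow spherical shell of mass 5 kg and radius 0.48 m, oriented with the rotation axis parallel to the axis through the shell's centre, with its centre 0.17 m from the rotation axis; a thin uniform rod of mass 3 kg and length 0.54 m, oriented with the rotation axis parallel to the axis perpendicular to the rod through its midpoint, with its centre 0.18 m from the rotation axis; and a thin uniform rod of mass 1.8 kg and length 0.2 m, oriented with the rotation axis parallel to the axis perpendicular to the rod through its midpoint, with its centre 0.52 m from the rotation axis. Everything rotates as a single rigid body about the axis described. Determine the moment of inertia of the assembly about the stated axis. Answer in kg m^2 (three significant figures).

1.58

Spherical shell: I_cm = (2/3)MR² = (2/3)(5)(0.48)² = 0.768 kg m^2; centre at d = 0.17 m, so the parallel axis theorem gives I = 0.768 + (5)(0.17)² = 0.9125 kg m^2.
Thin rod: I_cm = (1/12)ML² = (1/12)(3)(0.54)² = 0.0729 kg m^2; centre at d = 0.18 m, so the parallel axis theorem gives I = 0.0729 + (3)(0.18)² = 0.1701 kg m^2.
Thin rod: I_cm = (1/12)ML² = (1/12)(1.8)(0.2)² = 0.006 kg m^2; centre at d = 0.52 m, so the parallel axis theorem gives I = 0.006 + (1.8)(0.52)² = 0.49272 kg m^2.
Total I = 0.9125 + 0.1701 + 0.49272 = 1.5753 kg m^2.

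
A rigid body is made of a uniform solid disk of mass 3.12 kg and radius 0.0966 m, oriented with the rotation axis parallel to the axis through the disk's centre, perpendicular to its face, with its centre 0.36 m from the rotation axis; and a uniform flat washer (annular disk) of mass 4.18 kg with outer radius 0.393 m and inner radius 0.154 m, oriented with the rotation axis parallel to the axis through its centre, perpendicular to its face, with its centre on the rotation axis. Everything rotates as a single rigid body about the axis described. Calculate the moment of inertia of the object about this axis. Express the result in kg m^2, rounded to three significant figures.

Solid disk: I_cm = (1/2)MR² = (1/2)(3.12)(0.0966)² = 0.014557 kg m^2; centre at d = 0.36 m, so I = I_cm + Md² gives I = 0.014557 + (3.12)(0.36)² = 0.41891 kg m^2.
Annular disk: I_cm = (1/2)M(R²+r²) = (1/2)(4.18)[(0.393)² + (0.154)²] = 0.37236 kg m^2; axis through the centre, so I = 0.37236 kg m^2.
Total I = 0.41891 + 0.37236 = 0.79127 kg m^2.

0.791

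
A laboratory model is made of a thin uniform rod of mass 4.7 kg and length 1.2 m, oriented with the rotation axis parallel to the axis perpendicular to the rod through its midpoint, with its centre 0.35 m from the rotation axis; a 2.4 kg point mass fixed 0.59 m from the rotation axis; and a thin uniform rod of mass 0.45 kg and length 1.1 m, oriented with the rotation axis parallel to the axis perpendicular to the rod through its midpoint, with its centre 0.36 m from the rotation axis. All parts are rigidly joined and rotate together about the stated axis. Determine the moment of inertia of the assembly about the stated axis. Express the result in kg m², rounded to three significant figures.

Thin rod: I_cm = (1/12)ML² = (1/12)(4.7)(1.2)² = 0.564 kg m²; centre at d = 0.35 m, so the parallel axis theorem gives I = 0.564 + (4.7)(0.35)² = 1.1397 kg m².
Point mass: I_cm = 0; centre at d = 0.59 m, so the parallel axis theorem gives I = 0 + (2.4)(0.59)² = 0.83544 kg m².
Thin rod: I_cm = (1/12)ML² = (1/12)(0.45)(1.1)² = 0.045375 kg m²; centre at d = 0.36 m, so the parallel axis theorem gives I = 0.045375 + (0.45)(0.36)² = 0.1037 kg m².
Total I = 1.1397 + 0.83544 + 0.1037 = 2.0789 kg m².

2.08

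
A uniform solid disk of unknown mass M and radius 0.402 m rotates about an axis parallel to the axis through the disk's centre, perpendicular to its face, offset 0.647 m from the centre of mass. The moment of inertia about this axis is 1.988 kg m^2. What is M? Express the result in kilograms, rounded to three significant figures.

3.98

I = I_cm + Md² = (1/2)MR² + Md² = M·[0.5·(0.402)² + (0.647)²] = M·0.49941.
So M = 1.988 / 0.49941 = 3.9807 kg.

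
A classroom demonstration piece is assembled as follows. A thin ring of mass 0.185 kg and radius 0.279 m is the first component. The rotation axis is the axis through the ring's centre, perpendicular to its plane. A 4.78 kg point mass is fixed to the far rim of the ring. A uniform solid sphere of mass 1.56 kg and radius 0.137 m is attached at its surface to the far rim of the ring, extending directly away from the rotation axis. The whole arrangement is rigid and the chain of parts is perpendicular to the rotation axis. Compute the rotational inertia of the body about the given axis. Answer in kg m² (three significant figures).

0.668

Thin ring: I_cm = MR² = (0.185)(0.279)² = 0.014401 kg m²; axis through the centre, so I = 0.014401 kg m².
Point mass: I_cm = 0; centre at d = 0.279 m, so the parallel axis theorem gives I = 0 + (4.78)(0.279)² = 0.37208 kg m².
Solid sphere: I_cm = (2/5)MR² = (2/5)(1.56)(0.137)² = 0.011712 kg m²; centre at d = 0.279 + 0.137 = 0.416 m, so the parallel axis theorem gives I = 0.011712 + (1.56)(0.416)² = 0.28168 kg m².
Total I = 0.014401 + 0.37208 + 0.28168 = 0.66816 kg m².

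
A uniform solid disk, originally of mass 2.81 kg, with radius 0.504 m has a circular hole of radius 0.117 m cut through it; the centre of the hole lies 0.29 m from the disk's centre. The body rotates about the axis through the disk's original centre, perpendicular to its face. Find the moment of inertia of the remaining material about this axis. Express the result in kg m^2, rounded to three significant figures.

Unpierced body about its centre: I₀ = (1/2)MR² = (1/2)(2.81)(0.504)² = 0.35689 kg m^2.
The removed disk has mass m = M·(r/R)² = (2.81)(0.117/0.504)² = 0.15143 kg (same uniform areal density).
Its moment of inertia about the rotation axis (parallel-axis theorem): I_hole = (1/2)mr² + md² = (1/2)(0.15143)(0.117)² + (0.15143)(0.29)² = 0.013772 kg m^2.
Treating the hole as negative mass, I = I₀ − I_hole = 0.35689 − 0.013772 = 0.34312 kg m^2.

0.343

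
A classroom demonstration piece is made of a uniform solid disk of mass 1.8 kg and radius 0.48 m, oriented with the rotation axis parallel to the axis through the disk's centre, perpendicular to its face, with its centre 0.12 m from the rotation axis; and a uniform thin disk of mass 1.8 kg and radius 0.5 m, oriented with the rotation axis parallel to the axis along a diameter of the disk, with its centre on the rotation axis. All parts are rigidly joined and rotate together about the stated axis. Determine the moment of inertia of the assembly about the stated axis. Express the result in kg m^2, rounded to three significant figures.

0.346

Solid disk: I_cm = (1/2)MR² = (1/2)(1.8)(0.48)² = 0.20736 kg m^2; centre at d = 0.12 m, so I = I_cm + Md² gives I = 0.20736 + (1.8)(0.12)² = 0.23328 kg m^2.
Thin disk: I_cm = (1/4)MR² = (1/4)(1.8)(0.5)² = 0.1125 kg m^2; axis through the centre, so I = 0.1125 kg m^2.
Total I = 0.23328 + 0.1125 = 0.34578 kg m^2.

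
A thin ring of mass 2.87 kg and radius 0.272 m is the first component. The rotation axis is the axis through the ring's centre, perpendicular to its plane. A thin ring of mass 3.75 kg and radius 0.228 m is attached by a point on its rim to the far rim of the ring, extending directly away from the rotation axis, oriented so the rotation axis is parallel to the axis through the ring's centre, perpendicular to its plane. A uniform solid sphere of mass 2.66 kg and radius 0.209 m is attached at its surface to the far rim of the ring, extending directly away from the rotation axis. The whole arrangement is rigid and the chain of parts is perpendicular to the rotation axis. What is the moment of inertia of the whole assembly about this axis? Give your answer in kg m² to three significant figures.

3.73

Thin ring: I_cm = MR² = (2.87)(0.272)² = 0.21233 kg m²; axis through the centre, so I = 0.21233 kg m².
Thin ring: I_cm = MR² = (3.75)(0.228)² = 0.19494 kg m²; centre at d = 0.272 + 0.228 = 0.5 m, so the parallel axis theorem gives I = 0.19494 + (3.75)(0.5)² = 1.1324 kg m².
Solid sphere: I_cm = (2/5)MR² = (2/5)(2.66)(0.209)² = 0.046477 kg m²; centre at d = 0.272 + 0.228 + 0.228 + 0.209 = 0.937 m, so the parallel axis theorem gives I = 0.046477 + (2.66)(0.937)² = 2.3819 kg m².
Total I = 0.21233 + 1.1324 + 2.3819 = 3.7266 kg m².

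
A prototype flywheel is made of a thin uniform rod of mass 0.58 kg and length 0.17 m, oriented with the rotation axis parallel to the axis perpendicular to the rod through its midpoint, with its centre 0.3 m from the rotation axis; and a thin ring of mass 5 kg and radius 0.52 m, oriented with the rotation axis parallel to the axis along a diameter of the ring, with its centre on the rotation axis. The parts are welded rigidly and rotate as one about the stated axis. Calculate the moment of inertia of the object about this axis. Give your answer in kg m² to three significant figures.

Thin rod: I_cm = (1/12)ML² = (1/12)(0.58)(0.17)² = 0.0013968 kg m²; centre at d = 0.3 m, so the parallel axis theorem gives I = 0.0013968 + (0.58)(0.3)² = 0.053597 kg m².
Thin ring: I_cm = (1/2)MR² = (1/2)(5)(0.52)² = 0.676 kg m²; axis through the centre, so I = 0.676 kg m².
Total I = 0.053597 + 0.676 = 0.7296 kg m².

0.730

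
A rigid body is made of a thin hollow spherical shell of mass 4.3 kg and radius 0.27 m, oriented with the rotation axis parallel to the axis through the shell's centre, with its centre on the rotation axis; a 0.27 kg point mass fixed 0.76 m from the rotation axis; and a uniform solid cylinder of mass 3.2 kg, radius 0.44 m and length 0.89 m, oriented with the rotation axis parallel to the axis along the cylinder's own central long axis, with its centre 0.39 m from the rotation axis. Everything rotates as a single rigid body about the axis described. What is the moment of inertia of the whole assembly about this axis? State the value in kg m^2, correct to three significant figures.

Spherical shell: I_cm = (2/3)MR² = (2/3)(4.3)(0.27)² = 0.20898 kg m^2; axis through the centre, so I = 0.20898 kg m^2.
Point mass: I_cm = 0; centre at d = 0.76 m, so the parallel axis theorem gives I = 0 + (0.27)(0.76)² = 0.15595 kg m^2.
Solid cylinder: I_cm = (1/2)MR² = (1/2)(3.2)(0.44)² = 0.30976 kg m^2; centre at d = 0.39 m, so the parallel axis theorem gives I = 0.30976 + (3.2)(0.39)² = 0.79648 kg m^2.
Total I = 0.20898 + 0.15595 + 0.79648 = 1.1614 kg m^2.

1.16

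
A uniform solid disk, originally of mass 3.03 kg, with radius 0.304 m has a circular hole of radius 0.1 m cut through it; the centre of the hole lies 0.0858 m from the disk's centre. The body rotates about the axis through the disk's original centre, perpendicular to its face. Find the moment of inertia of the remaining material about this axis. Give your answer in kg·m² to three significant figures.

Unpierced body about its centre: I₀ = (1/2)MR² = (1/2)(3.03)(0.304)² = 0.14001 kg·m².
The removed disk has mass m = M·(r/R)² = (3.03)(0.1/0.304)² = 0.32787 kg (same uniform areal density).
Its moment of inertia about the rotation axis (parallel-axis theorem): I_hole = (1/2)mr² + md² = (1/2)(0.32787)(0.1)² + (0.32787)(0.0858)² = 0.004053 kg·m².
Treating the hole as negative mass, I = I₀ − I_hole = 0.14001 − 0.004053 = 0.13596 kg·m².

0.136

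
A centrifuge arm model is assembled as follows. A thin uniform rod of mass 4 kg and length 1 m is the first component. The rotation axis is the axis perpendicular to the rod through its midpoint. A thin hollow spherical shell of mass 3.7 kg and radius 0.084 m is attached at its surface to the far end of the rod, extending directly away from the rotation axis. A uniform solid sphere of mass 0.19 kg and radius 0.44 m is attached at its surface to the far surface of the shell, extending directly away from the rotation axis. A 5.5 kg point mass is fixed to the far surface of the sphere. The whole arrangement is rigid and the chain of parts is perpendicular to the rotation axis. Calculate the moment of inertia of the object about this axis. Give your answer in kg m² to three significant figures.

15.0

Thin rod: I_cm = (1/12)ML² = (1/12)(4)(1)² = 0.33333 kg m²; axis through the centre, so I = 0.33333 kg m².
Spherical shell: I_cm = (2/3)MR² = (2/3)(3.7)(0.084)² = 0.017405 kg m²; centre at d = 0.5 + 0.084 = 0.584 m, so the parallel axis theorem gives I = 0.017405 + (3.7)(0.584)² = 1.2793 kg m².
Solid sphere: I_cm = (2/5)MR² = (2/5)(0.19)(0.44)² = 0.014714 kg m²; centre at d = 0.5 + 0.084 + 0.084 + 0.44 = 1.108 m, so the parallel axis theorem gives I = 0.014714 + (0.19)(1.108)² = 0.24797 kg m².
Point mass: I_cm = 0; centre at d = 0.5 + 0.084 + 0.084 + 0.44 + 0.44 = 1.548 m, so the parallel axis theorem gives I = 0 + (5.5)(1.548)² = 13.18 kg m².
Total I = 0.33333 + 1.2793 + 0.24797 + 13.18 = 15.04 kg m².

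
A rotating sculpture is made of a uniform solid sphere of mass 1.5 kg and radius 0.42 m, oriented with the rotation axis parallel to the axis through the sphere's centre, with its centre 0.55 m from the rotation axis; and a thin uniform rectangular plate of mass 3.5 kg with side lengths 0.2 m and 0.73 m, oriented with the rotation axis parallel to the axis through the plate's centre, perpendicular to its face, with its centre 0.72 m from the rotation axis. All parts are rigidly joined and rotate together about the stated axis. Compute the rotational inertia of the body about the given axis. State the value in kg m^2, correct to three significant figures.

Solid sphere: I_cm = (2/5)MR² = (2/5)(1.5)(0.42)² = 0.10584 kg m^2; centre at d = 0.55 m, so the parallel axis theorem gives I = 0.10584 + (1.5)(0.55)² = 0.55959 kg m^2.
Rectangular plate: I_cm = (1/12)M(a²+b²) = (1/12)(3.5)[(0.2)² + (0.73)²] = 0.1671 kg m^2; centre at d = 0.72 m, so the parallel axis theorem gives I = 0.1671 + (3.5)(0.72)² = 1.9815 kg m^2.
Total I = 0.55959 + 1.9815 = 2.5411 kg m^2.

2.54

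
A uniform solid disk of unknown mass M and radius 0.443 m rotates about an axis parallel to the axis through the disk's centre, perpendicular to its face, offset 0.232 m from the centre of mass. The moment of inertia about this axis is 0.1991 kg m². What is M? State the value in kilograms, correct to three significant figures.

I = I_cm + Md² = (1/2)MR² + Md² = M·[0.5·(0.443)² + (0.232)²] = M·0.15195.
So M = 0.1991 / 0.15195 = 1.3103 kg.

1.31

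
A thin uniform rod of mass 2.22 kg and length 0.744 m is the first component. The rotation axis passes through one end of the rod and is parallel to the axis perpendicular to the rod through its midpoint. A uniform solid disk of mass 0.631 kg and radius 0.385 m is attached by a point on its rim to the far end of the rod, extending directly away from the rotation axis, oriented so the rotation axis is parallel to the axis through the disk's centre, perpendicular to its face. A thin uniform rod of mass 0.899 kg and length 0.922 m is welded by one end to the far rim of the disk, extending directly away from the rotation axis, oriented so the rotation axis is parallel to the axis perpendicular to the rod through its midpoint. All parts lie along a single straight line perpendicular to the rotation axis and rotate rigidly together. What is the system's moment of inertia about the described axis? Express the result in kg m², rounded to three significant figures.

4.83

Thin rod: I_cm = (1/12)ML² = (1/12)(2.22)(0.744)² = 0.1024 kg m²; centre at d = 0.372 m, so I = I_cm + Md² gives I = 0.1024 + (2.22)(0.372)² = 0.40962 kg m².
Solid disk: I_cm = (1/2)MR² = (1/2)(0.631)(0.385)² = 0.046765 kg m²; centre at d = 0.372 + 0.372 + 0.385 = 1.129 m, so I = I_cm + Md² gives I = 0.046765 + (0.631)(1.129)² = 0.85106 kg m².
Thin rod: I_cm = (1/12)ML² = (1/12)(0.899)(0.922)² = 0.063685 kg m²; centre at d = 0.372 + 0.372 + 0.385 + 0.385 + 0.461 = 1.975 m, so I = I_cm + Md² gives I = 0.063685 + (0.899)(1.975)² = 3.5703 kg m².
Total I = 0.40962 + 0.85106 + 3.5703 = 4.831 kg m².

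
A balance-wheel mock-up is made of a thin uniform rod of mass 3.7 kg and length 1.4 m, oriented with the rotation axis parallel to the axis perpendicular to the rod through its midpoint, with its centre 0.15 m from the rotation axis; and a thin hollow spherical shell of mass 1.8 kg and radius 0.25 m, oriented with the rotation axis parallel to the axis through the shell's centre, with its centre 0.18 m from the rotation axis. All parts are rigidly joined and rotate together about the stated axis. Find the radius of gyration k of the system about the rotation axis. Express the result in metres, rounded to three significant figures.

0.386

Thin rod: I_cm = (1/12)ML² = (1/12)(3.7)(1.4)² = 0.60433 kg m^2; centre at d = 0.15 m, so the parallel axis theorem gives I = 0.60433 + (3.7)(0.15)² = 0.68758 kg m^2.
Spherical shell: I_cm = (2/3)MR² = (2/3)(1.8)(0.25)² = 0.075 kg m^2; centre at d = 0.18 m, so the parallel axis theorem gives I = 0.075 + (1.8)(0.18)² = 0.13332 kg m^2.
Total I = 0.8209 kg m^2; total mass M = 5.5 kg.
k = √(I/M) = √(0.8209/5.5) = 0.38634 m.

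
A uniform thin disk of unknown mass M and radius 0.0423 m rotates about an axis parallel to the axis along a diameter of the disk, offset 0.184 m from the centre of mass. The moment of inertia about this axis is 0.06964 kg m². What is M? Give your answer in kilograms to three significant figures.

I = I_cm + Md² = (1/4)MR² + Md² = M·[0.25·(0.0423)² + (0.184)²] = M·0.034303.
So M = 0.06964 / 0.034303 = 2.0301 kg.

2.03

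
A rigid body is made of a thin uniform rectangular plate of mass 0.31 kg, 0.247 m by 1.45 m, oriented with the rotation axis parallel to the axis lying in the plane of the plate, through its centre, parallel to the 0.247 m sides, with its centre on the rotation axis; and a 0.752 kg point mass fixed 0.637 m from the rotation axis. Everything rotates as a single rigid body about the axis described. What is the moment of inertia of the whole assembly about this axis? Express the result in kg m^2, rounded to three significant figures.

Rectangular plate: I_cm = (1/12)Mb² = (1/12)(0.31)(1.45)² = 0.054315 kg m^2; axis through the centre, so I = 0.054315 kg m^2.
Point mass: I_cm = 0; centre at d = 0.637 m, so the parallel axis theorem gives I = 0 + (0.752)(0.637)² = 0.30514 kg m^2.
Total I = 0.054315 + 0.30514 = 0.35945 kg m^2.

0.359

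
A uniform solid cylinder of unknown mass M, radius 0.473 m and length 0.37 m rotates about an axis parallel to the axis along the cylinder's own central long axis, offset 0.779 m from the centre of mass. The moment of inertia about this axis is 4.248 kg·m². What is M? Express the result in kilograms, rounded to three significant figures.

I = I_cm + Md² = (1/2)MR² + Md² = M·[0.5·(0.473)² + (0.779)²] = M·0.71871.
So M = 4.248 / 0.71871 = 5.9106 kg.

5.91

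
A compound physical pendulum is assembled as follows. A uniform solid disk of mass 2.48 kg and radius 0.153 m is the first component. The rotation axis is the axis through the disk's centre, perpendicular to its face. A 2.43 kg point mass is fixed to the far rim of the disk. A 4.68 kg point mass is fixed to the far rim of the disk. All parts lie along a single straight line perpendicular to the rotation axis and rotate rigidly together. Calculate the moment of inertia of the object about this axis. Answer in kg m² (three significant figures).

0.195

Solid disk: I_cm = (1/2)MR² = (1/2)(2.48)(0.153)² = 0.029027 kg m²; axis through the centre, so I = 0.029027 kg m².
Point mass: I_cm = 0; centre at d = 0.153 m, so I = I_cm + Md² gives I = 0 + (2.43)(0.153)² = 0.056884 kg m².
Point mass: I_cm = 0; centre at d = 0.153 m, so I = I_cm + Md² gives I = 0 + (4.68)(0.153)² = 0.10955 kg m².
Total I = 0.029027 + 0.056884 + 0.10955 = 0.19547 kg m².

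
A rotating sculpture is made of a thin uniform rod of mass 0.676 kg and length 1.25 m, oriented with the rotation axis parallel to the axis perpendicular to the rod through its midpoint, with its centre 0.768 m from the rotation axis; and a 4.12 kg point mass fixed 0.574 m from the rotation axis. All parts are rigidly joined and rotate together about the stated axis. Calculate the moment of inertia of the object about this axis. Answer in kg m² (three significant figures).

Thin rod: I_cm = (1/12)ML² = (1/12)(0.676)(1.25)² = 0.088021 kg m²; centre at d = 0.768 m, so I = I_cm + Md² gives I = 0.088021 + (0.676)(0.768)² = 0.48674 kg m².
Point mass: I_cm = 0; centre at d = 0.574 m, so I = I_cm + Md² gives I = 0 + (4.12)(0.574)² = 1.3574 kg m².
Total I = 0.48674 + 1.3574 = 1.8442 kg m².

1.84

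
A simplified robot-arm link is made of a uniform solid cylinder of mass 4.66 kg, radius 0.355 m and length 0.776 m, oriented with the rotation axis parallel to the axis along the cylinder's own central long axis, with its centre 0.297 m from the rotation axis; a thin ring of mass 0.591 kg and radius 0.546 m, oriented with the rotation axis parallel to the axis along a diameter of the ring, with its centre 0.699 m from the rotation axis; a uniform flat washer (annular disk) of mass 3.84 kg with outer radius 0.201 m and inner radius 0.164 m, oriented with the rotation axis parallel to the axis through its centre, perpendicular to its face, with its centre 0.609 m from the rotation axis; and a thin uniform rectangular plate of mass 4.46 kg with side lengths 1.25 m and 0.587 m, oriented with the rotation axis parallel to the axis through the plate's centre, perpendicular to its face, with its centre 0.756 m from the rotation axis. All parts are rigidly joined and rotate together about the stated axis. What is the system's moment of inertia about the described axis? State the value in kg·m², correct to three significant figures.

5.89

Solid cylinder: I_cm = (1/2)MR² = (1/2)(4.66)(0.355)² = 0.29364 kg·m²; centre at d = 0.297 m, so the parallel axis theorem gives I = 0.29364 + (4.66)(0.297)² = 0.70469 kg·m².
Thin ring: I_cm = (1/2)MR² = (1/2)(0.591)(0.546)² = 0.088093 kg·m²; centre at d = 0.699 m, so the parallel axis theorem gives I = 0.088093 + (0.591)(0.699)² = 0.37686 kg·m².
Annular disk: I_cm = (1/2)M(R²+r²) = (1/2)(3.84)[(0.201)² + (0.164)²] = 0.12921 kg·m²; centre at d = 0.609 m, so the parallel axis theorem gives I = 0.12921 + (3.84)(0.609)² = 1.5534 kg·m².
Rectangular plate: I_cm = (1/12)M(a²+b²) = (1/12)(4.46)[(1.25)² + (0.587)²] = 0.70879 kg·m²; centre at d = 0.756 m, so the parallel axis theorem gives I = 0.70879 + (4.46)(0.756)² = 3.2578 kg·m².
Total I = 0.70469 + 0.37686 + 1.5534 + 3.2578 = 5.8928 kg·m².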